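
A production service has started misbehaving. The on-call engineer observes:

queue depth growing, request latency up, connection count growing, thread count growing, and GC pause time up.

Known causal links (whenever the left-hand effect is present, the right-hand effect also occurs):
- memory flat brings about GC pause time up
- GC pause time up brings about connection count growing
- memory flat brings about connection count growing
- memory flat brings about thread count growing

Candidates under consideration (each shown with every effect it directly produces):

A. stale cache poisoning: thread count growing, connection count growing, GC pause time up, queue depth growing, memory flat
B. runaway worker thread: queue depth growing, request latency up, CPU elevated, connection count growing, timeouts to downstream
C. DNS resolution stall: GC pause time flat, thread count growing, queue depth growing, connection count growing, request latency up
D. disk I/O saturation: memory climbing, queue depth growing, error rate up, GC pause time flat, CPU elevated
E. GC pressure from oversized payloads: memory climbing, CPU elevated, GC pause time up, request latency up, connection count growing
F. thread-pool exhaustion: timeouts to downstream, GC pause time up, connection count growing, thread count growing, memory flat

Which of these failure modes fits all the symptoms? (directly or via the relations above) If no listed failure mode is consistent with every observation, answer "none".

none

For each candidate, compare predicted effects to what was observed:
(A) stale cache poisoning — does not account for request latency up
(B) runaway worker thread — does not account for thread count growing, GC pause time up
(C) DNS resolution stall — queue depth growing match; request latency up match; connection count growing match; thread count growing match; GC pause time up miss
(D) disk I/O saturation — fails on request latency up, connection count growing, thread count growing, GC pause time up (predicts GC pause time flat, not GC pause time up)
(E) GC pressure from oversized payloads — queue depth growing miss; request latency up match; connection count growing match; thread count growing miss; GC pause time up match
(F) thread-pool exhaustion — queue depth growing miss; request latency up miss; connection count growing match; thread count growing match; GC pause time up match
Every candidate fails on at least one observation.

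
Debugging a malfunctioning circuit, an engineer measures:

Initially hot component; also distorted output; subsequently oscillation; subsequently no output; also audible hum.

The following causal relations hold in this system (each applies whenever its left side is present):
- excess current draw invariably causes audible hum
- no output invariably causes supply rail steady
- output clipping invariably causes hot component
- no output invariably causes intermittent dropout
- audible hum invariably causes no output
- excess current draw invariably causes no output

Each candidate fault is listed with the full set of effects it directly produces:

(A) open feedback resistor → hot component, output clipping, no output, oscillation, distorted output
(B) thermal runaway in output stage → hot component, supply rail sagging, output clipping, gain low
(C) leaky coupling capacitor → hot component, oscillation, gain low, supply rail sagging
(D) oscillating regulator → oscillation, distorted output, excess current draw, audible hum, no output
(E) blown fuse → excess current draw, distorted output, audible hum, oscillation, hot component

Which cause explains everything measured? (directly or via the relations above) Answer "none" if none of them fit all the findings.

E

Testing each hypothesis:
(A) open feedback resistor — does not account for audible hum
(B) thermal runaway in output stage — does not account for distorted output, oscillation, no output, audible hum
(C) leaky coupling capacitor — does not account for distorted output, no output, audible hum
(D) oscillating regulator — hot component -; distorted output +; oscillation +; no output +; audible hum +
(E) blown fuse — hot component +; distorted output +; oscillation +; no output + (by audible hum → no output); audible hum +
Only (E) is consistent with every observation.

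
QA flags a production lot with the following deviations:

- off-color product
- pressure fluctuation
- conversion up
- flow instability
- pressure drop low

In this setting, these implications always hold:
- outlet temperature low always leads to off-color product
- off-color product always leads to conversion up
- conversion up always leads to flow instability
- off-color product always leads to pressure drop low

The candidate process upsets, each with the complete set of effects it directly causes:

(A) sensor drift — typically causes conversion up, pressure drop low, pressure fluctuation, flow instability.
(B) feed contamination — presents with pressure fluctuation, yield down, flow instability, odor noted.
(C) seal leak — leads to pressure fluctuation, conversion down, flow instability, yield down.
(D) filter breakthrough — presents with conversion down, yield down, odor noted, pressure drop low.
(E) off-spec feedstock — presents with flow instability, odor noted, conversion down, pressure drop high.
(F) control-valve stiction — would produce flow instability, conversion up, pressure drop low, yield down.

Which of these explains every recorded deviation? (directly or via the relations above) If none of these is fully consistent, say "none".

Checking each candidate against the observations:
(A) sensor drift — does not account for off-color product
(B) feed contamination — off-color product NO; pressure fluctuation yes; conversion up NO; flow instability yes; pressure drop low NO
(C) seal leak — off-color product NO; pressure fluctuation yes; conversion up NO; flow instability yes; pressure drop low NO
(D) filter breakthrough — off-color product NO; pressure fluctuation NO; conversion up NO; flow instability NO; pressure drop low yes
(E) off-spec feedstock — off-color product NO; pressure fluctuation NO; conversion up NO; flow instability yes; pressure drop low NO
(F) control-valve stiction — off-color product NO; pressure fluctuation NO; conversion up yes; flow instability yes; pressure drop low yes
None of the listed candidates fits everything.

none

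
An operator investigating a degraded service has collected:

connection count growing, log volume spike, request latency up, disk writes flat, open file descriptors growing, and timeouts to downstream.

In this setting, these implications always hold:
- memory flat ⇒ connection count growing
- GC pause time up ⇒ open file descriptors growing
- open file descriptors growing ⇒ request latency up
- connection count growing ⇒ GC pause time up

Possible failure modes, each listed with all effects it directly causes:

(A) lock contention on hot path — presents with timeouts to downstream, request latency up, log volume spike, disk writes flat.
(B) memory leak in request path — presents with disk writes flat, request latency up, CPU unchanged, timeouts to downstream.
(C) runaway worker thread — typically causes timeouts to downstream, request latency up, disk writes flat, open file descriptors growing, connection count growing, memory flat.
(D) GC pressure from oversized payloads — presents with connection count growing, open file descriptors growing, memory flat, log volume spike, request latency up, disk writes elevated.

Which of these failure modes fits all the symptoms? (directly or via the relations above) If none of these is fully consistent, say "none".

none

Checking each candidate against the observations:
(A) lock contention on hot path — connection count growing miss; log volume spike match; request latency up match; disk writes flat match; open file descriptors growing miss; timeouts to downstream match
(B) memory leak in request path — does not account for connection count growing, log volume spike, open file descriptors growing
(C) runaway worker thread — connection count growing match; log volume spike miss; request latency up match; disk writes flat match; open file descriptors growing match; timeouts to downstream match
(D) GC pressure from oversized payloads — fails on disk writes flat, timeouts to downstream (predicts disk writes elevated, not disk writes flat)
No candidate is consistent with all observations.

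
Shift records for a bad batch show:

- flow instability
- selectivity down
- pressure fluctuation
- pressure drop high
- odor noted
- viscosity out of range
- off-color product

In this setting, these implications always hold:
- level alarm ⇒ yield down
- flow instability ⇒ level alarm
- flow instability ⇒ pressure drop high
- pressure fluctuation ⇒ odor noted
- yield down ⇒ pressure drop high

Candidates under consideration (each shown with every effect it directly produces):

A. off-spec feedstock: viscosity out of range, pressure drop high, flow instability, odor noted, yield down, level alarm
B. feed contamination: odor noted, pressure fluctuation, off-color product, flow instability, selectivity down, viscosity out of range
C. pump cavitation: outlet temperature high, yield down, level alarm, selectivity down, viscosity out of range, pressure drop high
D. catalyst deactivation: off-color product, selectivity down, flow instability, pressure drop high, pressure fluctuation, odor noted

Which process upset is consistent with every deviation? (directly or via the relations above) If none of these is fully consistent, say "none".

B

For each candidate, compare predicted effects to what was observed:
(A) off-spec feedstock — flow instability match; selectivity down miss; pressure fluctuation miss; pressure drop high match; odor noted match; viscosity out of range match; off-color product miss
(B) feed contamination — flow instability match; selectivity down match; pressure fluctuation match; pressure drop high match (by flow instability → pressure drop high); odor noted match; viscosity out of range match; off-color product match
(C) pump cavitation — does not account for flow instability, pressure fluctuation, odor noted, off-color product
(D) catalyst deactivation — flow instability match; selectivity down match; pressure fluctuation match; pressure drop high match; odor noted match; viscosity out of range miss; off-color product match
Only (B) is consistent with every observation.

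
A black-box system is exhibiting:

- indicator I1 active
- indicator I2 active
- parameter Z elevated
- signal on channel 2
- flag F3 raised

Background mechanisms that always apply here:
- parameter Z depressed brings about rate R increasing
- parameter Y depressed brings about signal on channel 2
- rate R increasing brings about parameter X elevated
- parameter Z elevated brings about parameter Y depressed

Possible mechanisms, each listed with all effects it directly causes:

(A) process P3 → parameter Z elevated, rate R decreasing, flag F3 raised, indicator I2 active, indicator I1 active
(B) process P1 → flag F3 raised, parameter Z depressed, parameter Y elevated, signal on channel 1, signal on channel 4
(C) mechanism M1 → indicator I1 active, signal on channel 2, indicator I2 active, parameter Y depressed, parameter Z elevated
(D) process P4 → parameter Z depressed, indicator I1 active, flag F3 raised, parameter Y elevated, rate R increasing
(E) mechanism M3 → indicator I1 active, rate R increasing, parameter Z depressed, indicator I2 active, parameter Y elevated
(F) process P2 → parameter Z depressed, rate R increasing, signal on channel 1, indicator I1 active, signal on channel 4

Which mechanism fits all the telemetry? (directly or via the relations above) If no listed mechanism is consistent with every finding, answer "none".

A

Testing each hypothesis:
(A) process P3 — indicator I1 active +; indicator I2 active +; parameter Z elevated +; signal on channel 2 + (by parameter Z elevated → parameter Y depressed → signal on channel 2); flag F3 raised +
(B) process P1 — fails on indicator I1 active, indicator I2 active, parameter Z elevated, signal on channel 2 (predicts parameter Z depressed, not parameter Z elevated)
(C) mechanism M1 — does not account for flag F3 raised
(D) process P4 — indicator I1 active +; indicator I2 active -; parameter Z elevated -; signal on channel 2 -; flag F3 raised +
(E) mechanism M3 — fails on parameter Z elevated, signal on channel 2, flag F3 raised (predicts parameter Z depressed, not parameter Z elevated)
(F) process P2 — fails on indicator I2 active, parameter Z elevated, signal on channel 2, flag F3 raised (predicts parameter Z depressed, not parameter Z elevated)
Only (A) is consistent with every observation.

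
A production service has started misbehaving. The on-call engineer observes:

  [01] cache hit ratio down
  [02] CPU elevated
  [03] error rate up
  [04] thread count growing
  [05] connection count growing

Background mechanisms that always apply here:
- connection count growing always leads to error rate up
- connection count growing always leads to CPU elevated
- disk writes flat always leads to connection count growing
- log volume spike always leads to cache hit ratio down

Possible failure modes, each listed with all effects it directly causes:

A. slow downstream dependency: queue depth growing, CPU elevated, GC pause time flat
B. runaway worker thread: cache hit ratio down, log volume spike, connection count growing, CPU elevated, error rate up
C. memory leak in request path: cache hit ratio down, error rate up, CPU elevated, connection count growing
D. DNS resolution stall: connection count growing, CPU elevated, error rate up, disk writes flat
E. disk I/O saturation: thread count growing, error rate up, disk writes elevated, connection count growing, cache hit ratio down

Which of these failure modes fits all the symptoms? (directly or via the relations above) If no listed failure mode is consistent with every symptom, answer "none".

E

Testing each hypothesis:
(A) slow downstream dependency — cache hit ratio down NO; CPU elevated yes; error rate up NO; thread count growing NO; connection count growing NO
(B) runaway worker thread — cache hit ratio down yes; CPU elevated yes; error rate up yes; thread count growing NO; connection count growing yes
(C) memory leak in request path — cache hit ratio down yes; CPU elevated yes; error rate up yes; thread count growing NO; connection count growing yes
(D) DNS resolution stall — cache hit ratio down NO; CPU elevated yes; error rate up yes; thread count growing NO; connection count growing yes
(E) disk I/O saturation — cache hit ratio down yes; CPU elevated yes (via connection count growing → CPU elevated); error rate up yes; thread count growing yes; connection count growing yes
Only (E) is consistent with every observation.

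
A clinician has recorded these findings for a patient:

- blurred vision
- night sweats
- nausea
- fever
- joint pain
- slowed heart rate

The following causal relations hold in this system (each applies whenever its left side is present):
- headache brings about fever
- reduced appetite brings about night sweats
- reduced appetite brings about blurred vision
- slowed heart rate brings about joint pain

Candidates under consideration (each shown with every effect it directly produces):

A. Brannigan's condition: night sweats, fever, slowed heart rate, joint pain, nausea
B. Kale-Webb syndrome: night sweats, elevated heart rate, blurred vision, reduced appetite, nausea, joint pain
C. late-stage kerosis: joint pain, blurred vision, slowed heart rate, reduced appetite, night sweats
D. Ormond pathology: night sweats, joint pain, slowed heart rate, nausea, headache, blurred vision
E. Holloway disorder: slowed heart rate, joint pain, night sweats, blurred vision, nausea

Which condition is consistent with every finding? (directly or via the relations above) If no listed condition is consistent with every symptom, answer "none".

D

Checking each candidate against the observations:
(A) Brannigan's condition — blurred vision miss; night sweats match; nausea match; fever match; joint pain match; slowed heart rate match
(B) Kale-Webb syndrome — blurred vision match; night sweats match; nausea match; fever miss; joint pain match; slowed heart rate miss
(C) late-stage kerosis — blurred vision match; night sweats match; nausea miss; fever miss; joint pain match; slowed heart rate match
(D) Ormond pathology — blurred vision match; night sweats match; nausea match; fever match (by headache → fever); joint pain match; slowed heart rate match
(E) Holloway disorder — does not account for fever
Only (D) is consistent with every observation.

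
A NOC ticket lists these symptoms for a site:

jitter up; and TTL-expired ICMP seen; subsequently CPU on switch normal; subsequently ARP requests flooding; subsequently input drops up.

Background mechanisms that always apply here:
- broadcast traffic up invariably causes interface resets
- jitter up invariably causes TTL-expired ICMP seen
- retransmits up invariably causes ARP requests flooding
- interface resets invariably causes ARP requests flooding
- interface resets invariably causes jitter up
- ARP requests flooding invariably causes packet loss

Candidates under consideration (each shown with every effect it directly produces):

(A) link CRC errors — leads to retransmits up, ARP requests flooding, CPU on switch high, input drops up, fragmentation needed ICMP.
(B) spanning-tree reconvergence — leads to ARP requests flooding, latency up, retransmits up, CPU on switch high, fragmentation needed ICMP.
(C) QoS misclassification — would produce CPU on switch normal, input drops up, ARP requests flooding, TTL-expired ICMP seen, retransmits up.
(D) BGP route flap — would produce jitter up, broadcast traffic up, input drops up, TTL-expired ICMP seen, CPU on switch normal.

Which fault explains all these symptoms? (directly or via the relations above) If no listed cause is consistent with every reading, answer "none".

D

For each candidate, compare predicted effects to what was observed:
(A) link CRC errors — jitter up NO; TTL-expired ICMP seen NO; CPU on switch normal NO; ARP requests flooding yes; input drops up yes
(B) spanning-tree reconvergence — jitter up NO; TTL-expired ICMP seen NO; CPU on switch normal NO; ARP requests flooding yes; input drops up NO
(C) QoS misclassification — does not account for jitter up
(D) BGP route flap — accounts for every observation (ARP requests flooding by broadcast traffic up → interface resets → ARP requests flooding)
(D) is the only candidate with no mismatches.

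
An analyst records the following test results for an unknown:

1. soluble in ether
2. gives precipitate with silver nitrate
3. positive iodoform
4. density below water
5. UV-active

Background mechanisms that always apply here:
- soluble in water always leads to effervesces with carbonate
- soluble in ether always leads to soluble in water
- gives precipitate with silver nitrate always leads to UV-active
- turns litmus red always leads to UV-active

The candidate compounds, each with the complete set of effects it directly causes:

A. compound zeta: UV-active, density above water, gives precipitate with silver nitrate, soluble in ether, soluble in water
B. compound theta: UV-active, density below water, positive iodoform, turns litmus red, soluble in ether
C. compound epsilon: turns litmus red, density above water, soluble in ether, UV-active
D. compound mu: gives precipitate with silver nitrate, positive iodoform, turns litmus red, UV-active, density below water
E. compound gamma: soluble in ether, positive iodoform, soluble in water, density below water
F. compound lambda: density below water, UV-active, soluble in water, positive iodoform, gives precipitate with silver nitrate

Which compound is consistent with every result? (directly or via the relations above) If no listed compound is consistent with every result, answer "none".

none

For each candidate, compare predicted effects to what was observed:
(A) compound zeta — soluble in ether +; gives precipitate with silver nitrate +; positive iodoform -; density below water -; UV-active +
(B) compound theta — soluble in ether +; gives precipitate with silver nitrate -; positive iodoform +; density below water +; UV-active +
(C) compound epsilon — fails on gives precipitate with silver nitrate, positive iodoform, density below water (predicts density above water, not density below water)
(D) compound mu — soluble in ether -; gives precipitate with silver nitrate +; positive iodoform +; density below water +; UV-active +
(E) compound gamma — does not account for gives precipitate with silver nitrate, UV-active
(F) compound lambda — does not account for soluble in ether
Every candidate fails on at least one observation.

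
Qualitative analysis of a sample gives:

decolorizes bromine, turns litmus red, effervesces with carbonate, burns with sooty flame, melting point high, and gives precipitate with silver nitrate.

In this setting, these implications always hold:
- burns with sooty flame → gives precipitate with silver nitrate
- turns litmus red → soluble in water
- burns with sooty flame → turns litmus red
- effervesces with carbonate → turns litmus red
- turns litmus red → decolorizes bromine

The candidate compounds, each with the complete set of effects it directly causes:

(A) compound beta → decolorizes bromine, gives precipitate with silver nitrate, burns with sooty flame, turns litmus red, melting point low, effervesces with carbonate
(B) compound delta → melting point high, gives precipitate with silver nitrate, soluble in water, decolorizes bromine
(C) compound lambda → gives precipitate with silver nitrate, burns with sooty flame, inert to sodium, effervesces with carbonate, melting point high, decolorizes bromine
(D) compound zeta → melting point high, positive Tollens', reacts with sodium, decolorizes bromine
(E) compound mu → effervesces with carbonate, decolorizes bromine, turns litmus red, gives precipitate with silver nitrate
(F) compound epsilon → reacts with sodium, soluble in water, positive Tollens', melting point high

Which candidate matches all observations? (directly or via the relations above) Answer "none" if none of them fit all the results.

Per-candidate check:
(A) compound beta — decolorizes bromine ✓; turns litmus red ✓; effervesces with carbonate ✓; burns with sooty flame ✓; melting point high ✗; gives precipitate with silver nitrate ✓
(B) compound delta — decolorizes bromine ✓; turns litmus red ✗; effervesces with carbonate ✗; burns with sooty flame ✗; melting point high ✓; gives precipitate with silver nitrate ✓
(C) compound lambda — accounts for every observation (turns litmus red via effervesces with carbonate → turns litmus red)
(D) compound zeta — decolorizes bromine ✓; turns litmus red ✗; effervesces with carbonate ✗; burns with sooty flame ✗; melting point high ✓; gives precipitate with silver nitrate ✗
(E) compound mu — does not account for burns with sooty flame, melting point high
(F) compound epsilon — does not account for decolorizes bromine, turns litmus red, effervesces with carbonate, burns with sooty flame, gives precipitate with silver nitrate
(C) alone accounts for all the evidence.

C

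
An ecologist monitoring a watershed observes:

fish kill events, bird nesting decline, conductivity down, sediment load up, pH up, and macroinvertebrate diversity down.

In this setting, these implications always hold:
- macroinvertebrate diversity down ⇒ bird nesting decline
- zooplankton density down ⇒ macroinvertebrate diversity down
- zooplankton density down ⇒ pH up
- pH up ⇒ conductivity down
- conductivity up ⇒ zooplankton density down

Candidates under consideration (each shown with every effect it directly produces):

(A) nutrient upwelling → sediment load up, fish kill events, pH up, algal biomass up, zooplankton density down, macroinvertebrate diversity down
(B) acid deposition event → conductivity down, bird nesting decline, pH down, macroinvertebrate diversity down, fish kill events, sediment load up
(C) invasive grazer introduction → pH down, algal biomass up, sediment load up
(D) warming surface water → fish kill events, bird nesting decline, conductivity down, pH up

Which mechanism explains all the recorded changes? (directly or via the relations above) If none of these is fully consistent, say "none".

Checking each candidate against the observations:
(A) nutrient upwelling — accounts for every observation (bird nesting decline by macroinvertebrate diversity down → bird nesting decline)
(B) acid deposition event — fish kill events ✓; bird nesting decline ✓; conductivity down ✓; sediment load up ✓; pH up ✗; macroinvertebrate diversity down ✓
(C) invasive grazer introduction — fails on fish kill events, bird nesting decline, conductivity down, pH up, macroinvertebrate diversity down (predicts pH down, not pH up)
(D) warming surface water — does not account for sediment load up, macroinvertebrate diversity down
(A) alone accounts for all the evidence.

A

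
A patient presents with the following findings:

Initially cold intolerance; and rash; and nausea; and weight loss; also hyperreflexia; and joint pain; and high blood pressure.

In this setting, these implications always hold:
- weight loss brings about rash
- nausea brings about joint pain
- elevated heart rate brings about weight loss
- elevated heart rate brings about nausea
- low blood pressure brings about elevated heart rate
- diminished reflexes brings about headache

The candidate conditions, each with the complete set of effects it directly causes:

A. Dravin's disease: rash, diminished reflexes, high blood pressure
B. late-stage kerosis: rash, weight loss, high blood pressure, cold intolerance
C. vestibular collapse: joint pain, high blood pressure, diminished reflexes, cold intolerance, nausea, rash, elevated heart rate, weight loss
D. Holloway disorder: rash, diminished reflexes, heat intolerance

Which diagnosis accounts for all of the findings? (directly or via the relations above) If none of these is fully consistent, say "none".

For each candidate, compare predicted effects to what was observed:
(A) Dravin's disease — fails on cold intolerance, nausea, weight loss, hyperreflexia, joint pain (predicts diminished reflexes, not hyperreflexia)
(B) late-stage kerosis — does not account for nausea, hyperreflexia, joint pain
(C) vestibular collapse — cold intolerance +; rash +; nausea +; weight loss +; hyperreflexia -; joint pain +; high blood pressure +
(D) Holloway disorder — cold intolerance -; rash +; nausea -; weight loss -; hyperreflexia -; joint pain -; high blood pressure -
No candidate is consistent with all observations.

none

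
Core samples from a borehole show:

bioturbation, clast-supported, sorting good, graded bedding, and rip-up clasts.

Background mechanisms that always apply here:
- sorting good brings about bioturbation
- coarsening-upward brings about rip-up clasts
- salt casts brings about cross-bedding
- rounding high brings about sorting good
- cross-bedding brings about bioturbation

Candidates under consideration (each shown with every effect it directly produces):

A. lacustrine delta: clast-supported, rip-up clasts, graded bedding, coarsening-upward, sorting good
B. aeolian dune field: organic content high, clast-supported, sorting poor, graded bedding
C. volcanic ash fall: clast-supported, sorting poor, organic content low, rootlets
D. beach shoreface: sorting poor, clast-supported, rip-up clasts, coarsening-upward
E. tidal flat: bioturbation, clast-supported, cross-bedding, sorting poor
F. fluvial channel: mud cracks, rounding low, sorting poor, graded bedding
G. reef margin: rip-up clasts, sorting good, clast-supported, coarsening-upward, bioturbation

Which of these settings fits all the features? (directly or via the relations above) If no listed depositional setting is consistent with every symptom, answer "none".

Checking each candidate against the observations:
(A) lacustrine delta — bioturbation ✓ (by sorting good → bioturbation); clast-supported ✓; sorting good ✓; graded bedding ✓; rip-up clasts ✓
(B) aeolian dune field — bioturbation ✗; clast-supported ✓; sorting good ✗; graded bedding ✓; rip-up clasts ✗
(C) volcanic ash fall — bioturbation ✗; clast-supported ✓; sorting good ✗; graded bedding ✗; rip-up clasts ✗
(D) beach shoreface — bioturbation ✗; clast-supported ✓; sorting good ✗; graded bedding ✗; rip-up clasts ✓
(E) tidal flat — bioturbation ✓; clast-supported ✓; sorting good ✗; graded bedding ✗; rip-up clasts ✗
(F) fluvial channel — fails on bioturbation, clast-supported, sorting good, rip-up clasts (predicts sorting poor, not sorting good)
(G) reef margin — bioturbation ✓; clast-supported ✓; sorting good ✓; graded bedding ✗; rip-up clasts ✓
(A) is the only candidate with no mismatches.

A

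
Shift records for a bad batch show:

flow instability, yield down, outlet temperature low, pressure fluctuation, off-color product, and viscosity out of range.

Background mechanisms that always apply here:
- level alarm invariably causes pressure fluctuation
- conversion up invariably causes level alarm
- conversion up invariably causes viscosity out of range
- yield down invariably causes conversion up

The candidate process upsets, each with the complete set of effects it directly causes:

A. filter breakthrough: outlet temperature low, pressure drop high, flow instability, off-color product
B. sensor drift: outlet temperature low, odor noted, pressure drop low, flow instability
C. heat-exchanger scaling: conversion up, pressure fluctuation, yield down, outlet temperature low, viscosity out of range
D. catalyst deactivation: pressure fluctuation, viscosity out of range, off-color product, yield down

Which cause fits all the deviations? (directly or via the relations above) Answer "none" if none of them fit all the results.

Per-candidate check:
(A) filter breakthrough — does not account for yield down, pressure fluctuation, viscosity out of range
(B) sensor drift — flow instability yes; yield down NO; outlet temperature low yes; pressure fluctuation NO; off-color product NO; viscosity out of range NO
(C) heat-exchanger scaling — does not account for flow instability, off-color product
(D) catalyst deactivation — flow instability NO; yield down yes; outlet temperature low NO; pressure fluctuation yes; off-color product yes; viscosity out of range yes
No candidate is consistent with all observations.

none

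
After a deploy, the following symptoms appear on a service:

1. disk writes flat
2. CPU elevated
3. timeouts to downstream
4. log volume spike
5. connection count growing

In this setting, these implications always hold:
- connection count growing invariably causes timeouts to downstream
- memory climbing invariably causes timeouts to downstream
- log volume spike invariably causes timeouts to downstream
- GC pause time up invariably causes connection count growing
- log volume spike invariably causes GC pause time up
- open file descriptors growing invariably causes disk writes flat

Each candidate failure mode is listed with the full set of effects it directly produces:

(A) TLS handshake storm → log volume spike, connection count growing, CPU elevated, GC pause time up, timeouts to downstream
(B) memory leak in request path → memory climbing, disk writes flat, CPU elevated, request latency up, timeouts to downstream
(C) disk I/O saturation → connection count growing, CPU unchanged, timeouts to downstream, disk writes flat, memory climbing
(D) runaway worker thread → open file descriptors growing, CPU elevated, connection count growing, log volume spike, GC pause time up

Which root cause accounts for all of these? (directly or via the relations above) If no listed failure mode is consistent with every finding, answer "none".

Checking each candidate against the observations:
(A) TLS handshake storm — disk writes flat ✗; CPU elevated ✓; timeouts to downstream ✓; log volume spike ✓; connection count growing ✓
(B) memory leak in request path — does not account for log volume spike, connection count growing
(C) disk I/O saturation — disk writes flat ✓; CPU elevated ✗; timeouts to downstream ✓; log volume spike ✗; connection count growing ✓
(D) runaway worker thread — accounts for every observation (disk writes flat via open file descriptors growing → disk writes flat)
(D) alone accounts for all the evidence.

D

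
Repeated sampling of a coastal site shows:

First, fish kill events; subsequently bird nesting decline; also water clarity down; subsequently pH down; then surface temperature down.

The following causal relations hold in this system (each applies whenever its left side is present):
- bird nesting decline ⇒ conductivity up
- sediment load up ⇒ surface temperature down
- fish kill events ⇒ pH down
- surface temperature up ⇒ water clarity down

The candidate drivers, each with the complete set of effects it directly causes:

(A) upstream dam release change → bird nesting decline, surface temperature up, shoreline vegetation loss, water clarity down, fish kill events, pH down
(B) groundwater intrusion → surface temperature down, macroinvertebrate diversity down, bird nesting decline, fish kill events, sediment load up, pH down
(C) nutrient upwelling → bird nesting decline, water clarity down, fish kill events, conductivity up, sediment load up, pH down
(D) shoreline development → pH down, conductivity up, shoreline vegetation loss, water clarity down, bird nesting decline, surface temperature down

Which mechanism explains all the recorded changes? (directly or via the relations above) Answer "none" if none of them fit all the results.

C

For each candidate, compare predicted effects to what was observed:
(A) upstream dam release change — fails on surface temperature down (predicts surface temperature up, not surface temperature down)
(B) groundwater intrusion — does not account for water clarity down
(C) nutrient upwelling — accounts for every observation (surface temperature down by sediment load up → surface temperature down)
(D) shoreline development — does not account for fish kill events
(C) is the only candidate with no mismatches.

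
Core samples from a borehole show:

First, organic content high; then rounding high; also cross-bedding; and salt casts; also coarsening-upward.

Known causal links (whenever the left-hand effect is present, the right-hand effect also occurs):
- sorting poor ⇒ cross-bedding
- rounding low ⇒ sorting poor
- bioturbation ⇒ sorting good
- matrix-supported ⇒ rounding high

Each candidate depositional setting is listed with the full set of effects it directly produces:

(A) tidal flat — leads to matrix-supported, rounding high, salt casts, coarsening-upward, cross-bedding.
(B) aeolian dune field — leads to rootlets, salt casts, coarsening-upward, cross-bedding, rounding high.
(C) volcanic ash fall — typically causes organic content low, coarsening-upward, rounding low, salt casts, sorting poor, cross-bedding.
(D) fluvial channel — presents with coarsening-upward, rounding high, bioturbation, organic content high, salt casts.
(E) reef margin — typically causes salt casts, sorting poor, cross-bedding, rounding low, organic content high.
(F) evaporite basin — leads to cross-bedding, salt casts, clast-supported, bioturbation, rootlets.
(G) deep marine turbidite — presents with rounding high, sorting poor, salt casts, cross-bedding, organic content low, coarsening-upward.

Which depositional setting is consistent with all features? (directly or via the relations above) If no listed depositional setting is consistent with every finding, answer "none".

none

Testing each hypothesis:
(A) tidal flat — organic content high miss; rounding high match; cross-bedding match; salt casts match; coarsening-upward match
(B) aeolian dune field — organic content high miss; rounding high match; cross-bedding match; salt casts match; coarsening-upward match
(C) volcanic ash fall — fails on organic content high, rounding high (predicts organic content low, not organic content high; predicts rounding low, not rounding high)
(D) fluvial channel — organic content high match; rounding high match; cross-bedding miss; salt casts match; coarsening-upward match
(E) reef margin — fails on rounding high, coarsening-upward (predicts rounding low, not rounding high)
(F) evaporite basin — organic content high miss; rounding high miss; cross-bedding match; salt casts match; coarsening-upward miss
(G) deep marine turbidite — organic content high miss; rounding high match; cross-bedding match; salt casts match; coarsening-upward match
Every candidate fails on at least one observation.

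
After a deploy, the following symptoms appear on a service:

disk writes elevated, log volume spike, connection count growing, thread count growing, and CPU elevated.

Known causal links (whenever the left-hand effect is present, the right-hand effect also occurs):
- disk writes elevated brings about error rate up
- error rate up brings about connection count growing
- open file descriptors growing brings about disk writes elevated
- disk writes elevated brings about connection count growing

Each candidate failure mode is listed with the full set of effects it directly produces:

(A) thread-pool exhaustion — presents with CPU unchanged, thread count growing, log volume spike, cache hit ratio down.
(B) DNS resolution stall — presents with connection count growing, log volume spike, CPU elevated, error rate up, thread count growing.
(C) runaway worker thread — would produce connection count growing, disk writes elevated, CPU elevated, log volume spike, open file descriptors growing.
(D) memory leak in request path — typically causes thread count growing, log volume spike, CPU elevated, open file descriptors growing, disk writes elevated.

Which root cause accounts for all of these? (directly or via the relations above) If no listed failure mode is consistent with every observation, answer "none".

Per-candidate check:
(A) thread-pool exhaustion — disk writes elevated NO; log volume spike yes; connection count growing NO; thread count growing yes; CPU elevated NO
(B) DNS resolution stall — disk writes elevated NO; log volume spike yes; connection count growing yes; thread count growing yes; CPU elevated yes
(C) runaway worker thread — disk writes elevated yes; log volume spike yes; connection count growing yes; thread count growing NO; CPU elevated yes
(D) memory leak in request path — disk writes elevated yes; log volume spike yes; connection count growing yes (through disk writes elevated → connection count growing); thread count growing yes; CPU elevated yes
Only (D) is consistent with every observation.

D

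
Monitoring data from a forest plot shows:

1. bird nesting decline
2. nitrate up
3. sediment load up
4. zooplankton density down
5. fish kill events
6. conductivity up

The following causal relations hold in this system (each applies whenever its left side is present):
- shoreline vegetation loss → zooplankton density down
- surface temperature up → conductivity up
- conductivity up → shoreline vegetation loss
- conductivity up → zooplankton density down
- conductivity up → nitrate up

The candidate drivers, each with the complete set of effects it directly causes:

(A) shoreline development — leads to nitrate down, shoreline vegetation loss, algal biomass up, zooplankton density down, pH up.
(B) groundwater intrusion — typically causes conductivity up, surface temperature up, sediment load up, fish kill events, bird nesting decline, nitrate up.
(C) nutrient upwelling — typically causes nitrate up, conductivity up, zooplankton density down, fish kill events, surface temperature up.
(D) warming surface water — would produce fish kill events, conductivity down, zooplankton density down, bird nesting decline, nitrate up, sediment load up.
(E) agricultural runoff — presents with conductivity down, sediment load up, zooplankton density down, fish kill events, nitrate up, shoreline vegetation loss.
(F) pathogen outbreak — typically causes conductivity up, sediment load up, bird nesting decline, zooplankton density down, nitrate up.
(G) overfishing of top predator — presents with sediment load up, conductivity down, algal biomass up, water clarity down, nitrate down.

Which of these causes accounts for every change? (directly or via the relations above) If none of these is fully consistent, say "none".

B

Checking each candidate against the observations:
(A) shoreline development — bird nesting decline miss; nitrate up miss; sediment load up miss; zooplankton density down match; fish kill events miss; conductivity up miss
(B) groundwater intrusion — accounts for every observation (zooplankton density down by conductivity up → zooplankton density down)
(C) nutrient upwelling — does not account for bird nesting decline, sediment load up
(D) warming surface water — fails on conductivity up (predicts conductivity down, not conductivity up)
(E) agricultural runoff — bird nesting decline miss; nitrate up match; sediment load up match; zooplankton density down match; fish kill events match; conductivity up miss
(F) pathogen outbreak — bird nesting decline match; nitrate up match; sediment load up match; zooplankton density down match; fish kill events miss; conductivity up match
(G) overfishing of top predator — fails on bird nesting decline, nitrate up, zooplankton density down, fish kill events, conductivity up (predicts nitrate down, not nitrate up; predicts conductivity down, not conductivity up)
(B) is the only candidate with no mismatches.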